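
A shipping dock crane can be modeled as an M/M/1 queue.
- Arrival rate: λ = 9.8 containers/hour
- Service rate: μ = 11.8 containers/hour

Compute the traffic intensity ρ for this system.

Server utilization: ρ = λ/μ
ρ = 9.8/11.8 = 0.8305
The server is busy 83.05% of the time.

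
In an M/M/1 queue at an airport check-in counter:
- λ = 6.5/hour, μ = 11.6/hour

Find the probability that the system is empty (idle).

ρ = λ/μ = 6.5/11.6 = 0.5603
P(0) = 1 - ρ = 1 - 0.5603 = 0.4397
The server is idle 43.97% of the time.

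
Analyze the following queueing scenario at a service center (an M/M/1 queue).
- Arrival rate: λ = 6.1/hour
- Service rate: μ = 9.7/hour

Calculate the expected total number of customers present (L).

ρ = λ/μ = 6.1/9.7 = 0.6289
For M/M/1: L = λ/(μ-λ)
L = 6.1/(9.7-6.1) = 6.1/3.60
L = 1.6944 customers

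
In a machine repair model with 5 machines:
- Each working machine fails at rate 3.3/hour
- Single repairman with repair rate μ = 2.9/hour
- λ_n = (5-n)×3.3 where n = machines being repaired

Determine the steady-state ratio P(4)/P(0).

P(4)/P(0) = ∏_{i=0}^{4-1} λ_i/μ_{i+1}
= (5-0)×3.3/2.9 × (5-1)×3.3/2.9 × (5-2)×3.3/2.9 × (5-3)×3.3/2.9
= 201.2079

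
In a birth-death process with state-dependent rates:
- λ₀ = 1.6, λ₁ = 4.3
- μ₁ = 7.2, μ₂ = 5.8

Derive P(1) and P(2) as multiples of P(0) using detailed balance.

Balance equations:
State 0: λ₀P₀ = μ₁P₁ → P₁ = (λ₀/μ₁)P₀ = (1.6/7.2)P₀ = 0.2222P₀
State 1: P₂ = (λ₀λ₁)/(μ₁μ₂)P₀ = (1.6×4.3)/(7.2×5.8)P₀ = 0.1648P₀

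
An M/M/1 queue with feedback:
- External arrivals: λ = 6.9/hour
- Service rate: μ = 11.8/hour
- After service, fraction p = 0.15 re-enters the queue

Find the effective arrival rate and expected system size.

Effective arrival rate: λ_eff = λ/(1-p) = 6.9/(1-0.15) = 6.9/0.85 = 8.11765
ρ = λ_eff/μ = 8.11765/11.8 = 0.68794
L = ρ/(1-ρ) = 0.68794/(1-0.68794) = 2.2045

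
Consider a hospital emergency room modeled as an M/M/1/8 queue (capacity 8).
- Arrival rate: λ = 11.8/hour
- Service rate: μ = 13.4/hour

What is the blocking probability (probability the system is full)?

ρ = λ/μ = 11.8/13.4 = 0.8806
P₀ = (1-ρ)/(1-ρ^(K+1)) = (1-0.8806)/(1-0.8806^9) = 0.1194/0.6816 = 0.1752
P_K = P₀×ρ^K = 0.1752 × 0.8806^8 = 0.1752 × 0.3616 = 0.06335
Blocking probability = 6.33%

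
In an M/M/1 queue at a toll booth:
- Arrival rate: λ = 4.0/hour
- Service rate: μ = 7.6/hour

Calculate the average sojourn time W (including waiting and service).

First, compute utilization: ρ = λ/μ = 4.0/7.6 = 0.5263
For M/M/1: W = 1/(μ-λ)
W = 1/(7.6-4.0) = 1/3.60
W = 0.2778 hours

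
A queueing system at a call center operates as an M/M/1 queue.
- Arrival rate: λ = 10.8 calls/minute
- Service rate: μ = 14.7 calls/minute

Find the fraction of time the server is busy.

Server utilization: ρ = λ/μ
ρ = 10.8/14.7 = 0.7347
The server is busy 73.47% of the time.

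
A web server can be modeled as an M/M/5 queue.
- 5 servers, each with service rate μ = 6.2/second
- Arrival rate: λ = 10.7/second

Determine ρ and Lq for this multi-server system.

Traffic intensity: ρ = λ/(cμ) = 10.7/(5×6.2) = 0.3452
Since ρ = 0.3452 < 1, system is stable.
Offered load a = λ/μ = cρ = 10.7/6.2 = 1.7258
P₀ = [ Σₙ₌₀^4 aⁿ/n! + a^5/(5!(1-ρ)) ]⁻¹
Σ = a^0/0! + a^1/1! + a^2/2! + a^3/3! + a^4/4! = 1.0000 + 1.7258 + 1.4892 + 0.8567 + 0.3696 = 5.4413
a^5/(5!(1-ρ)) = 15.3095/(120 × 0.6548) = 0.1948
P₀ = 1/(5.4413 + 0.1948) = 0.1774
Lq = P₀·a^5·ρ / (5!(1-ρ)²) = 0.1774 × 15.3095 × 0.3452 / (120 × 0.4288) = 0.01822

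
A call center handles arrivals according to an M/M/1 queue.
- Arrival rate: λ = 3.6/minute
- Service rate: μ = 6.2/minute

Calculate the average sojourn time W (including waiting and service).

First, compute utilization: ρ = λ/μ = 3.6/6.2 = 0.5806
For M/M/1: W = 1/(μ-λ)
W = 1/(6.2-3.6) = 1/2.60
W = 0.3846 minutes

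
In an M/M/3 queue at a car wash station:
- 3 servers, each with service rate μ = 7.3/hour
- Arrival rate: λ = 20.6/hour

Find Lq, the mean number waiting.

Traffic intensity: ρ = λ/(cμ) = 20.6/(3×7.3) = 0.9406
Since ρ = 0.9406 < 1, system is stable.
Offered load a = λ/μ = cρ = 20.6/7.3 = 2.8219
P₀ = [ Σₙ₌₀^2 aⁿ/n! + a^3/(3!(1-ρ)) ]⁻¹
Σ = a^0/0! + a^1/1! + a^2/2! = 1.0000 + 2.8219 + 3.9816 = 7.8035
a^3/(3!(1-ρ)) = 22.47155/(6 × 0.05936073) = 63.0932
P₀ = 1/(7.8035 + 63.0932) = 0.01411
Lq = P₀·a^3·ρ / (3!(1-ρ)²) = 0.014105 × 22.4716 × 0.94064 / (6 × 0.0035237) = 14.1020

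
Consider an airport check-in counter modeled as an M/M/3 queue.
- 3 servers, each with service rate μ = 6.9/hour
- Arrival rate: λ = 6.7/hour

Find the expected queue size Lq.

Traffic intensity: ρ = λ/(cμ) = 6.7/(3×6.9) = 0.3237
Since ρ = 0.3237 < 1, system is stable.
Offered load a = λ/μ = cρ = 6.7/6.9 = 0.9710
P₀ = [ Σₙ₌₀^2 aⁿ/n! + a^3/(3!(1-ρ)) ]⁻¹
Σ = a^0/0! + a^1/1! + a^2/2! = 1.0000 + 0.9710 + 0.4714 = 2.4424
a^3/(3!(1-ρ)) = 0.9155/(6 × 0.6763) = 0.2256
P₀ = 1/(2.4424 + 0.2256) = 0.3748
Lq = P₀·a^3·ρ / (3!(1-ρ)²) = 0.3748 × 0.9155 × 0.3237 / (6 × 0.4574) = 0.04047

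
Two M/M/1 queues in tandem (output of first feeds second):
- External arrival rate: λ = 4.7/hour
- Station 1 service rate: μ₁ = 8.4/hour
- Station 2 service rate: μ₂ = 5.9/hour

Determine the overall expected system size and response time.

By Jackson's theorem, each station behaves as independent M/M/1.
Station 1: ρ₁ = 4.7/8.4 = 0.5595, L₁ = ρ₁/(1-ρ₁) = λ/(μ₁-λ) = 4.7/3.70 = 1.27027
Station 2: ρ₂ = 4.7/5.9 = 0.7966, L₂ = ρ₂/(1-ρ₂) = λ/(μ₂-λ) = 4.7/1.20 = 3.91667
Total: L = L₁ + L₂ = 1.27027 + 3.91667 = 5.1869
W = L/λ = 5.1869/4.7 = 1.1036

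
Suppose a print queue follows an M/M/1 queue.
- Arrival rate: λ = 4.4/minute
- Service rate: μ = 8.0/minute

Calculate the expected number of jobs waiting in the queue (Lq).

ρ = λ/μ = 4.4/8.0 = 0.5500
For M/M/1: Lq = λ²/(μ(μ-λ))
Lq = 19.36/(8.0 × 3.60)
Lq = 0.6722 jobs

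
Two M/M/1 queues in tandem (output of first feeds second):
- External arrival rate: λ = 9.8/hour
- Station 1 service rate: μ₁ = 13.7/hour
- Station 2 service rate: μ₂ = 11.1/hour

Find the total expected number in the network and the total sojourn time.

By Jackson's theorem, each station behaves as independent M/M/1.
Station 1: ρ₁ = 9.8/13.7 = 0.7153, L₁ = ρ₁/(1-ρ₁) = λ/(μ₁-λ) = 9.8/3.90 = 2.5128
Station 2: ρ₂ = 9.8/11.1 = 0.8829, L₂ = ρ₂/(1-ρ₂) = λ/(μ₂-λ) = 9.8/1.30 = 7.5385
Total: L = L₁ + L₂ = 2.5128 + 7.5385 = 10.0513
W = L/λ = 10.0513/9.8 = 1.0256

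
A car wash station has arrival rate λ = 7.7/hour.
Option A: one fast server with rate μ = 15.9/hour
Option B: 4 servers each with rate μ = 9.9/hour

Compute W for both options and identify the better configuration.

Option A: single server μ = 15.9 (M/M/1)
  ρ_A = 7.7/15.9 = 0.4843
  W_A = 1/(μ-λ) = 1/(15.9-7.7) = 1/8.20 = 0.1220

Option B: 4 servers μ = 9.9 (M/M/4)
  ρ_B = λ/(cμ) = 7.7/(4×9.9) = 0.1944
  Offered load a = λ/μ = cρ = 7.7/9.9 = 0.7778
  P₀ = [ Σₙ₌₀^3 aⁿ/n! + a^4/(4!(1-ρ)) ]⁻¹
  Σ = a^0/0! + a^1/1! + a^2/2! + a^3/3! = 1.0000 + 0.7778 + 0.3025 + 0.07842 = 2.1587
  a^4/(4!(1-ρ)) = 0.3660/(24 × 0.8056) = 0.01893
  P₀ = 1/(2.1587 + 0.01893) = 0.4592
  Lq = P₀·a^4·ρ / (4!(1-ρ)²) = 0.4592 × 0.3660 × 0.1944 / (24 × 0.6489) = 0.002098
  Wq_B = Lq/λ = 0.002098/7.7 = 0.0002725
  W_B = Wq_B + 1/μ = 0.0002725 + 0.1010 = 0.1013

Since W_B = 0.1013 < W_A = 0.1220, Option B (multiple servers) has the shorter time in system.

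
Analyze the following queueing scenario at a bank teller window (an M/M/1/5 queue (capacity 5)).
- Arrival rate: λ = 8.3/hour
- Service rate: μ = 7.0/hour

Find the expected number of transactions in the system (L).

ρ = λ/μ = 8.3/7.0 = 1.18571
P₀ = (1-ρ)/(1-ρ^(K+1)) = (1-1.18571)/(1-1.18571^6) = -0.1857/-1.7789 = 0.1044
P_K = P₀×ρ^K = 0.1044 × 1.18571^5 = 0.1044 × 2.3436 = 0.2447
L = ρ[1 - (K+1)ρ^K + Kρ^(K+1)] / [(1-ρ)(1-ρ^(K+1))]
L = 1.18571 × (1 - 6×2.34365 + 5×2.77889) / ((1 - 1.18571) × (1 - 2.77889)) = 2.9882 transactions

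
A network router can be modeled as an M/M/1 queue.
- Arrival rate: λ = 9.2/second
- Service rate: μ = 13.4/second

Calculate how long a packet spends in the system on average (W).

First, compute utilization: ρ = λ/μ = 9.2/13.4 = 0.6866
For M/M/1: W = 1/(μ-λ)
W = 1/(13.4-9.2) = 1/4.20
W = 0.2381 seconds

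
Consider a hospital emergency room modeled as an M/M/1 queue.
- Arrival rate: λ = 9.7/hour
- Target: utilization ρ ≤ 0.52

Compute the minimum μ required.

ρ = λ/μ, so μ = λ/ρ
μ ≥ 9.7/0.52 = 18.6538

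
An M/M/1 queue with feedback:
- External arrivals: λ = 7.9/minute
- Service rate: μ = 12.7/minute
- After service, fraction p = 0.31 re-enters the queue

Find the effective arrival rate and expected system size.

Effective arrival rate: λ_eff = λ/(1-p) = 7.9/(1-0.31) = 7.9/0.69 = 11.44928
ρ = λ_eff/μ = 11.44928/12.7 = 0.901518
L = ρ/(1-ρ) = 0.901518/(1-0.901518) = 9.1541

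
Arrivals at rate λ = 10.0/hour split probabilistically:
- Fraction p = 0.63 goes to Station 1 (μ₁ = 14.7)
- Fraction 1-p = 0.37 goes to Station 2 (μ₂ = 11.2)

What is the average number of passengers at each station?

Effective rates: λ₁ = 10.0×0.63 = 6.3, λ₂ = 10.0×0.37 = 3.7
Station 1: ρ₁ = 6.3/14.7 = 0.42857, L₁ = ρ₁/(1-ρ₁) = 0.42857/(1-0.42857) = 0.7500
Station 2: ρ₂ = 3.7/11.2 = 0.33036, L₂ = ρ₂/(1-ρ₂) = 0.33036/(1-0.33036) = 0.4933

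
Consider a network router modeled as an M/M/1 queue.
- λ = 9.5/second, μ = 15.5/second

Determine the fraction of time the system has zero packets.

ρ = λ/μ = 9.5/15.5 = 0.6129
P(0) = 1 - ρ = 1 - 0.6129 = 0.3871
The server is idle 38.71% of the time.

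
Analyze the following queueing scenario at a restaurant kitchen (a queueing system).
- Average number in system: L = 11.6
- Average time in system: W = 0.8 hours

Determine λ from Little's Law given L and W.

Little's Law: L = λW, so λ = L/W
λ = 11.6/0.8 = 14.5000 orders/hour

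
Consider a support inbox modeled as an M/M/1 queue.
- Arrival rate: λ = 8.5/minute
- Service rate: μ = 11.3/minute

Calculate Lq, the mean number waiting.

ρ = λ/μ = 8.5/11.3 = 0.7522
For M/M/1: Lq = λ²/(μ(μ-λ))
Lq = 72.25/(11.3 × 2.80)
Lq = 2.2835 emails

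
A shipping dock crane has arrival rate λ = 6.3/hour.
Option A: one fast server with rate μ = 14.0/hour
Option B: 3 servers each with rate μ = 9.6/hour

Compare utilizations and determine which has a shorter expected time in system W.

Option A: single server μ = 14.0 (M/M/1)
  ρ_A = 6.3/14.0 = 0.4500
  W_A = 1/(μ-λ) = 1/(14.0-6.3) = 1/7.70 = 0.1299

Option B: 3 servers μ = 9.6 (M/M/3)
  ρ_B = λ/(cμ) = 6.3/(3×9.6) = 0.2188
  Offered load a = λ/μ = cρ = 6.3/9.6 = 0.6562
  P₀ = [ Σₙ₌₀^2 aⁿ/n! + a^3/(3!(1-ρ)) ]⁻¹
  Σ = a^0/0! + a^1/1! + a^2/2! = 1.0000 + 0.65625 + 0.21533 = 1.8716
  a^3/(3!(1-ρ)) = 0.2826/(6 × 0.7812) = 0.06029
  P₀ = 1/(1.8716 + 0.06029) = 0.5176
  Lq = P₀·a^3·ρ / (3!(1-ρ)²) = 0.5176 × 0.2826 × 0.2188 / (6 × 0.6104) = 0.008739
  Wq_B = Lq/λ = 0.008739/6.3 = 0.001387
  W_B = Wq_B + 1/μ = 0.001387 + 0.1042 = 0.1056

Since W_B = 0.1056 < W_A = 0.1299, Option B (multiple servers) has the shorter time in system.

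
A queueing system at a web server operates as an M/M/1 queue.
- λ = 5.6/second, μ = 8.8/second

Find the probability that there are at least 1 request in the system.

ρ = λ/μ = 5.6/8.8 = 0.6364
P(N ≥ n) = ρⁿ
P(N ≥ 1) = 0.6364^1
P(N ≥ 1) = 0.6364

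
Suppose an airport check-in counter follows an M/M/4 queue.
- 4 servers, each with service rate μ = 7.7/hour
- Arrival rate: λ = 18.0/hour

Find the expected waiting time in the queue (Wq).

Traffic intensity: ρ = λ/(cμ) = 18.0/(4×7.7) = 0.5844
Since ρ = 0.5844 < 1, system is stable.
Offered load a = λ/μ = cρ = 18.0/7.7 = 2.3377
P₀ = [ Σₙ₌₀^3 aⁿ/n! + a^4/(4!(1-ρ)) ]⁻¹
Σ = a^0/0! + a^1/1! + a^2/2! + a^3/3! = 1.0000 + 2.3377 + 2.7323 + 2.1291 = 8.1991
a^4/(4!(1-ρ)) = 29.8626/(24 × 0.415584) = 2.9940
P₀ = 1/(8.1991 + 2.9940) = 0.08934
Lq = P₀·a^4·ρ / (4!(1-ρ)²) = 0.08934 × 29.8626 × 0.5844 / (24 × 0.1727) = 0.3762
Wq = Lq/λ = 0.3762/18.0 = 0.02090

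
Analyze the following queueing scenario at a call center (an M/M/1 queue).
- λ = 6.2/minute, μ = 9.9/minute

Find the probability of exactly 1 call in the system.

ρ = λ/μ = 6.2/9.9 = 0.62626
P(n) = (1-ρ)ρⁿ
P(1) = (1-0.62626) × 0.62626^1
P(1) = 0.37374 × 0.62626
P(1) = 0.2341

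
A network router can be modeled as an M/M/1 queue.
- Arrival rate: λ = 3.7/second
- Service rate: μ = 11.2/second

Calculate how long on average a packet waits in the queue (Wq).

First, compute utilization: ρ = λ/μ = 3.7/11.2 = 0.3304
For M/M/1: Wq = λ/(μ(μ-λ))
Wq = 3.7/(11.2 × (11.2-3.7))
Wq = 3.7/(11.2 × 7.50)
Wq = 0.04405 seconds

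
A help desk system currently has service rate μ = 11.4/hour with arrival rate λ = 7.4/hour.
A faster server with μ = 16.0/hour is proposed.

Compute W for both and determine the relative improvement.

System 1: ρ₁ = 7.4/11.4 = 0.6491, W₁ = 1/(11.4-7.4) = 0.25000
System 2: ρ₂ = 7.4/16.0 = 0.4625, W₂ = 1/(16.0-7.4) = 0.11628
Improvement: (W₁-W₂)/W₁ = (0.25000-0.11628)/0.25000 = 53.49%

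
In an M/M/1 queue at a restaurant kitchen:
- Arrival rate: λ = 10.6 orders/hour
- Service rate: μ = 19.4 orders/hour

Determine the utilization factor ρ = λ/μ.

Server utilization: ρ = λ/μ
ρ = 10.6/19.4 = 0.5464
The server is busy 54.64% of the time.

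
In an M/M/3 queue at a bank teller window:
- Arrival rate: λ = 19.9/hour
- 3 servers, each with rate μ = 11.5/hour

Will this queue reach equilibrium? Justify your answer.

Stability requires ρ = λ/(cμ) < 1
ρ = 19.9/(3 × 11.5) = 19.9/34.50 = 0.5768
Since 0.5768 < 1, the system is STABLE.
The servers are busy 57.68% of the time.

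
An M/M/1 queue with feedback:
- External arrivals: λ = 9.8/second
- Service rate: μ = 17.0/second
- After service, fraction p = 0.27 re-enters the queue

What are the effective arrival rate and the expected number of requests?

Effective arrival rate: λ_eff = λ/(1-p) = 9.8/(1-0.27) = 9.8/0.73 = 13.42466
ρ = λ_eff/μ = 13.42466/17.0 = 0.789686
L = ρ/(1-ρ) = 0.789686/(1-0.789686) = 3.7548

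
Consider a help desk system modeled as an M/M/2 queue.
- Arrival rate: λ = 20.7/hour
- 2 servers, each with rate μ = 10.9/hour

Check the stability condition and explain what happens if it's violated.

Stability requires ρ = λ/(cμ) < 1
ρ = 20.7/(2 × 10.9) = 20.7/21.80 = 0.9495
Since 0.9495 < 1, the system is STABLE.
The servers are busy 94.95% of the time.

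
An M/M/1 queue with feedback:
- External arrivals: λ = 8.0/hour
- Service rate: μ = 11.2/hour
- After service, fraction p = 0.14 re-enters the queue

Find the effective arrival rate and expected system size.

Effective arrival rate: λ_eff = λ/(1-p) = 8.0/(1-0.14) = 8.0/0.86 = 9.30233
ρ = λ_eff/μ = 9.30233/11.2 = 0.830565
L = ρ/(1-ρ) = 0.830565/(1-0.830565) = 4.9020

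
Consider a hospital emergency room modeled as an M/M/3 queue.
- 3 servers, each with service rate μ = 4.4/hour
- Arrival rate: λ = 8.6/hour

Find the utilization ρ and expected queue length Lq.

Traffic intensity: ρ = λ/(cμ) = 8.6/(3×4.4) = 0.6515
Since ρ = 0.6515 < 1, system is stable.
Offered load a = λ/μ = cρ = 8.6/4.4 = 1.9545
P₀ = [ Σₙ₌₀^2 aⁿ/n! + a^3/(3!(1-ρ)) ]⁻¹
Σ = a^0/0! + a^1/1! + a^2/2! = 1.00000 + 1.95455 + 1.91012 = 4.8647
a^3/(3!(1-ρ)) = 7.4668/(6 × 0.34848) = 3.5711
P₀ = 1/(4.8647 + 3.5711) = 0.1185
Lq = P₀·a^3·ρ / (3!(1-ρ)²) = 0.1185 × 7.4668 × 0.6515 / (6 × 0.1214) = 0.7914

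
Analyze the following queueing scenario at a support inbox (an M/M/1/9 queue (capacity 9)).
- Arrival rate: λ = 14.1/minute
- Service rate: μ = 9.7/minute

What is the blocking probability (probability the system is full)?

ρ = λ/μ = 14.1/9.7 = 1.45361
P₀ = (1-ρ)/(1-ρ^(K+1)) = (1-1.45361)/(1-1.45361^10) = -0.4536/-41.1191 = 0.01103
P_K = P₀×ρ^K = 0.01103 × 1.45361^9 = 0.01103 × 28.9755 = 0.3196
Blocking probability = 31.96%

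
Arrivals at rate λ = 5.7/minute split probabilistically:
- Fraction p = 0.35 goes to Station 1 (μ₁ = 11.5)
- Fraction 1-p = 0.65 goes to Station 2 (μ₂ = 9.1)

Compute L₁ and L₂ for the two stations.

Effective rates: λ₁ = 5.7×0.35 = 1.995, λ₂ = 5.7×0.65 = 3.705
Station 1: ρ₁ = 1.995/11.5 = 0.1735, L₁ = ρ₁/(1-ρ₁) = 0.1735/(1-0.1735) = 0.2099
Station 2: ρ₂ = 3.705/9.1 = 0.40714, L₂ = ρ₂/(1-ρ₂) = 0.40714/(1-0.40714) = 0.6867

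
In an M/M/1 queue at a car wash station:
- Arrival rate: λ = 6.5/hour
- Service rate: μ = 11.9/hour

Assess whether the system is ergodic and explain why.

Stability requires ρ = λ/(cμ) < 1
ρ = 6.5/(1 × 11.9) = 6.5/11.90 = 0.5462
Since 0.5462 < 1, the system is STABLE.
The server is busy 54.62% of the time.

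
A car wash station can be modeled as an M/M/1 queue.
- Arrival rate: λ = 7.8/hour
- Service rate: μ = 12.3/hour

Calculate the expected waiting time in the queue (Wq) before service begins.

First, compute utilization: ρ = λ/μ = 7.8/12.3 = 0.6341
For M/M/1: Wq = λ/(μ(μ-λ))
Wq = 7.8/(12.3 × (12.3-7.8))
Wq = 7.8/(12.3 × 4.50)
Wq = 0.1409 hours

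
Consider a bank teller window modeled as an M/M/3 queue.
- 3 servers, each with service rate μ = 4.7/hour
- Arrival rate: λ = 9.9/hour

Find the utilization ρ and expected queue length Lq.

Traffic intensity: ρ = λ/(cμ) = 9.9/(3×4.7) = 0.7021
Since ρ = 0.7021 < 1, system is stable.
Offered load a = λ/μ = cρ = 9.9/4.7 = 2.1064
P₀ = [ Σₙ₌₀^2 aⁿ/n! + a^3/(3!(1-ρ)) ]⁻¹
Σ = a^0/0! + a^1/1! + a^2/2! = 1.0000 + 2.1064 + 2.2184 = 5.3248
a^3/(3!(1-ρ)) = 9.34570/(6 × 0.297872) = 5.2291
P₀ = 1/(5.3248 + 5.2291) = 0.09475
Lq = P₀·a^3·ρ / (3!(1-ρ)²) = 0.094751 × 9.3457 × 0.70213 / (6 × 0.088728) = 1.1679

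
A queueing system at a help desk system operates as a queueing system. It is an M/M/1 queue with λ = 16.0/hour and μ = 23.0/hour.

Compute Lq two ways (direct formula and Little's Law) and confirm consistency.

Method 1 (direct): Lq = λ²/(μ(μ-λ)) = 256.00/(23.0 × 7.00) = 1.5901

Method 2 (Little's Law):
W = 1/(μ-λ) = 1/7.00 = 0.14286
Wq = W - 1/μ = 0.14286 - 0.043478 = 0.09938
Lq = λWq = 16.0 × 0.09938 = 1.5901 ✔ (matches Method 1)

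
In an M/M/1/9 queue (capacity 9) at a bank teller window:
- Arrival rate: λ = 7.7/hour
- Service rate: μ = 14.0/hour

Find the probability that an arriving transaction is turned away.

ρ = λ/μ = 7.7/14.0 = 0.5500
P₀ = (1-ρ)/(1-ρ^(K+1)) = (1-0.5500)/(1-0.5500^10) = 0.4500/0.9975 = 0.4511
P_K = P₀×ρ^K = 0.45114 × 0.5500^9 = 0.45114 × 0.0046054 = 0.002078
Blocking probability = 0.21%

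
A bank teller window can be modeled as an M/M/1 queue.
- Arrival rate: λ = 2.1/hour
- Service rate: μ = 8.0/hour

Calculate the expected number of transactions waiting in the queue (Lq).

ρ = λ/μ = 2.1/8.0 = 0.2625
For M/M/1: Lq = λ²/(μ(μ-λ))
Lq = 4.41/(8.0 × 5.90)
Lq = 0.09343 transactions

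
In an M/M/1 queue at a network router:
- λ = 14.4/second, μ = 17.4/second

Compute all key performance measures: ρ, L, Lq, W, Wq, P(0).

Step 1: ρ = λ/μ = 14.4/17.4 = 0.8276
Step 2: L = λ/(μ-λ) = 14.4/3.00 = 4.8000
Step 3: Lq = λ²/(μ(μ-λ)) = 207.36/(17.4×3.00) = 3.9724
Step 4: W = 1/(μ-λ) = 1/3.00 = 0.33333
Step 5: Wq = λ/(μ(μ-λ)) = 14.4/(17.4×3.00) = 0.2759
Step 6: P(0) = 1-ρ = 0.1724
Verify: L = λW = 14.4×0.33333 = 4.8000 ✔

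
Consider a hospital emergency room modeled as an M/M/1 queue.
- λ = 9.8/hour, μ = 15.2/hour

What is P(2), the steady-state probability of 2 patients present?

ρ = λ/μ = 9.8/15.2 = 0.6447
P(n) = (1-ρ)ρⁿ
P(2) = (1-0.6447) × 0.6447^2
P(2) = 0.3553 × 0.4156
P(2) = 0.1477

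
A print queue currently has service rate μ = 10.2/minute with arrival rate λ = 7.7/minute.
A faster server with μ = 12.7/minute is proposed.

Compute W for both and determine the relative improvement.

System 1: ρ₁ = 7.7/10.2 = 0.7549, W₁ = 1/(10.2-7.7) = 0.4000
System 2: ρ₂ = 7.7/12.7 = 0.6063, W₂ = 1/(12.7-7.7) = 0.2000
Improvement: (W₁-W₂)/W₁ = (0.4000-0.2000)/0.4000 = 50.00%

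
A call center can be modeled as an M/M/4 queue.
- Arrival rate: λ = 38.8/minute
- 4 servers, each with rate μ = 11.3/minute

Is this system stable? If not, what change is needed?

Stability requires ρ = λ/(cμ) < 1
ρ = 38.8/(4 × 11.3) = 38.8/45.20 = 0.8584
Since 0.8584 < 1, the system is STABLE.
The servers are busy 85.84% of the time.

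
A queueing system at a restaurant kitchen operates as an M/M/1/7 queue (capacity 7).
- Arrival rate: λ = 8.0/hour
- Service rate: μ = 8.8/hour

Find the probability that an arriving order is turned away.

ρ = λ/μ = 8.0/8.8 = 0.90909
P₀ = (1-ρ)/(1-ρ^(K+1)) = (1-0.90909)/(1-0.90909^8) = 0.09091/0.5335 = 0.1704
P_K = P₀×ρ^K = 0.17040 × 0.90909^7 = 0.17040 × 0.51315 = 0.08744
Blocking probability = 8.74%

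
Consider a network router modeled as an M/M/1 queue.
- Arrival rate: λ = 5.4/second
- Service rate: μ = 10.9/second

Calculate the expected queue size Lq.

ρ = λ/μ = 5.4/10.9 = 0.4954
For M/M/1: Lq = λ²/(μ(μ-λ))
Lq = 29.16/(10.9 × 5.50)
Lq = 0.4864 packets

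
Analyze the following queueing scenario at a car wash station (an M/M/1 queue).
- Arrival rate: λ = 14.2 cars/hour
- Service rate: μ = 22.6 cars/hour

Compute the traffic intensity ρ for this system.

Server utilization: ρ = λ/μ
ρ = 14.2/22.6 = 0.6283
The server is busy 62.83% of the time.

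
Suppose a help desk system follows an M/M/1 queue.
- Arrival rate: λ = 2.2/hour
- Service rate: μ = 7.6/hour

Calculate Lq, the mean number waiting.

ρ = λ/μ = 2.2/7.6 = 0.2895
For M/M/1: Lq = λ²/(μ(μ-λ))
Lq = 4.84/(7.6 × 5.40)
Lq = 0.1179 tickets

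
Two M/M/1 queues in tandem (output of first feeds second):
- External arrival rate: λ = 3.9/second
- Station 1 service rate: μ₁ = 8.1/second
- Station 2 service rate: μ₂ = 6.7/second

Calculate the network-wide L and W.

By Jackson's theorem, each station behaves as independent M/M/1.
Station 1: ρ₁ = 3.9/8.1 = 0.4815, L₁ = ρ₁/(1-ρ₁) = λ/(μ₁-λ) = 3.9/4.20 = 0.928571
Station 2: ρ₂ = 3.9/6.7 = 0.5821, L₂ = ρ₂/(1-ρ₂) = λ/(μ₂-λ) = 3.9/2.80 = 1.39286
Total: L = L₁ + L₂ = 0.928571 + 1.39286 = 2.3214
W = L/λ = 2.3214/3.9 = 0.5952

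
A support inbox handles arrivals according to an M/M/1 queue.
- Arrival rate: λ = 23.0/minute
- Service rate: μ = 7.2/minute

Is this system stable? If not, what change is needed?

Stability requires ρ = λ/(cμ) < 1
ρ = 23.0/(1 × 7.2) = 23.0/7.20 = 3.1944
Since 3.1944 ≥ 1, the system is UNSTABLE.
Queue grows without bound. Need μ > λ = 23.0.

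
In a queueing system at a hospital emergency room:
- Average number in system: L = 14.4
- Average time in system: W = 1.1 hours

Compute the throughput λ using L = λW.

Little's Law: L = λW, so λ = L/W
λ = 14.4/1.1 = 13.0909 patients/hour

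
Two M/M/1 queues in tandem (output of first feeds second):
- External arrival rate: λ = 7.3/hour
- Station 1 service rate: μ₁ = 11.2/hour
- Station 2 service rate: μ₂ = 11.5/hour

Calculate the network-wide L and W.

By Jackson's theorem, each station behaves as independent M/M/1.
Station 1: ρ₁ = 7.3/11.2 = 0.6518, L₁ = ρ₁/(1-ρ₁) = λ/(μ₁-λ) = 7.3/3.90 = 1.8718
Station 2: ρ₂ = 7.3/11.5 = 0.6348, L₂ = ρ₂/(1-ρ₂) = λ/(μ₂-λ) = 7.3/4.20 = 1.7381
Total: L = L₁ + L₂ = 1.8718 + 1.7381 = 3.6099
W = L/λ = 3.6099/7.3 = 0.4945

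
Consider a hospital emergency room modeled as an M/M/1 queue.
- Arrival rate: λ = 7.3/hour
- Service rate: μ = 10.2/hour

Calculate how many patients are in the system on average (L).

ρ = λ/μ = 7.3/10.2 = 0.7157
For M/M/1: L = λ/(μ-λ)
L = 7.3/(10.2-7.3) = 7.3/2.90
L = 2.5172 patients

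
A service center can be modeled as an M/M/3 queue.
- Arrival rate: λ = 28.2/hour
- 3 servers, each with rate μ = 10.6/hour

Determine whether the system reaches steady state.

Stability requires ρ = λ/(cμ) < 1
ρ = 28.2/(3 × 10.6) = 28.2/31.80 = 0.8868
Since 0.8868 < 1, the system is STABLE.
The servers are busy 88.68% of the time.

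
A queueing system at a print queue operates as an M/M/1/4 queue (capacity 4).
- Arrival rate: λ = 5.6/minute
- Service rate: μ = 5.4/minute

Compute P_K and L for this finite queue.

ρ = λ/μ = 5.6/5.4 = 1.03704
P₀ = (1-ρ)/(1-ρ^(K+1)) = (1-1.03704)/(1-1.03704^5) = -0.037040/-0.19944 = 0.1857
P_K = P₀×ρ^K = 0.1857 × 1.03704^4 = 0.1857 × 1.1566 = 0.2148
Blocking probability P_4 = 0.2148 (21.48%)
L = ρ[1 - (K+1)ρ^K + Kρ^(K+1)] / [(1-ρ)(1-ρ^(K+1))]
L = 1.03704 × (1 - 5×1.1565969 + 4×1.1994373) / ((1 - 1.03704) × (1 - 1.1994373)) = 2.0727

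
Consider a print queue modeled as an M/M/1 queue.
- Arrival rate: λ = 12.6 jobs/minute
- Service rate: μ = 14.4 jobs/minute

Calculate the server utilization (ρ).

Server utilization: ρ = λ/μ
ρ = 12.6/14.4 = 0.8750
The server is busy 87.50% of the time.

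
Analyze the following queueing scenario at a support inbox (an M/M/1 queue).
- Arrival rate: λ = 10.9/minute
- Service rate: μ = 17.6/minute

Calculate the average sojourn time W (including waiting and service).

First, compute utilization: ρ = λ/μ = 10.9/17.6 = 0.6193
For M/M/1: W = 1/(μ-λ)
W = 1/(17.6-10.9) = 1/6.70
W = 0.1493 minutes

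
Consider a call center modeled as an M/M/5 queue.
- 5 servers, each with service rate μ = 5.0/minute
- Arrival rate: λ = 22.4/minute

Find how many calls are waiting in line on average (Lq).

Traffic intensity: ρ = λ/(cμ) = 22.4/(5×5.0) = 0.8960
Since ρ = 0.8960 < 1, system is stable.
Offered load a = λ/μ = cρ = 22.4/5.0 = 4.4800
P₀ = [ Σₙ₌₀^4 aⁿ/n! + a^5/(5!(1-ρ)) ]⁻¹
Σ = a^0/0! + a^1/1! + a^2/2! + a^3/3! + a^4/4! = 1.0000 + 4.4800 + 10.0352 + 14.9859 + 16.7842 = 47.2853
a^5/(5!(1-ρ)) = 1804.6379/(120 × 0.1040) = 144.6024
P₀ = 1/(47.2853 + 144.6024) = 0.005211
Lq = P₀·a^5·ρ / (5!(1-ρ)²) = 0.0052114 × 1804.6379 × 0.89600 / (120 × 0.010816) = 6.4924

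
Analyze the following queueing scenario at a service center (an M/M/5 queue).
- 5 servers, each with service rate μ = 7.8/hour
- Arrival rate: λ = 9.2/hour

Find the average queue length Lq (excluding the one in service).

Traffic intensity: ρ = λ/(cμ) = 9.2/(5×7.8) = 0.2359
Since ρ = 0.2359 < 1, system is stable.
Offered load a = λ/μ = cρ = 9.2/7.8 = 1.1795
P₀ = [ Σₙ₌₀^4 aⁿ/n! + a^5/(5!(1-ρ)) ]⁻¹
Σ = a^0/0! + a^1/1! + a^2/2! + a^3/3! + a^4/4! = 1.0000 + 1.1795 + 0.6956 + 0.2735 + 0.08064 = 3.2292
a^5/(5!(1-ρ)) = 2.2828/(120 × 0.7641) = 0.02490
P₀ = 1/(3.2292 + 0.02490) = 0.3073
Lq = P₀·a^5·ρ / (5!(1-ρ)²) = 0.3073 × 2.2828 × 0.2359 / (120 × 0.5839) = 0.002362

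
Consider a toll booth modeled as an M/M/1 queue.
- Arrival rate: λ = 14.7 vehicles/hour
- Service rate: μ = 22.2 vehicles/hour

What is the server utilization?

Server utilization: ρ = λ/μ
ρ = 14.7/22.2 = 0.6622
The server is busy 66.22% of the time.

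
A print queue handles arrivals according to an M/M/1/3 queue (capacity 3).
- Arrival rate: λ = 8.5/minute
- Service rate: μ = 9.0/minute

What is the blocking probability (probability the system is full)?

ρ = λ/μ = 8.5/9.0 = 0.9444
P₀ = (1-ρ)/(1-ρ^(K+1)) = (1-0.9444)/(1-0.9444^4) = 0.055600/0.20453 = 0.2718
P_K = P₀×ρ^K = 0.27184 × 0.9444^3 = 0.27184 × 0.84230 = 0.2290
Blocking probability = 22.90%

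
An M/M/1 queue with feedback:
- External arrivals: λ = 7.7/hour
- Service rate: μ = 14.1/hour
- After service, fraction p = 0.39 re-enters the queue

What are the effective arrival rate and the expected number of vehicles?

Effective arrival rate: λ_eff = λ/(1-p) = 7.7/(1-0.39) = 7.7/0.61 = 12.62295
ρ = λ_eff/μ = 12.62295/14.1 = 0.895245
L = ρ/(1-ρ) = 0.895245/(1-0.895245) = 8.5461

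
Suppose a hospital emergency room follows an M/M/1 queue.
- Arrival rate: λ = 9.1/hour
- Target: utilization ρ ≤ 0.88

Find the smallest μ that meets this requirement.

ρ = λ/μ, so μ = λ/ρ
μ ≥ 9.1/0.88 = 10.3409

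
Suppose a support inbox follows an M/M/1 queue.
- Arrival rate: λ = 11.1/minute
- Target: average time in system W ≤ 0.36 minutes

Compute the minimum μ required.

For M/M/1: W = 1/(μ-λ)
Need W ≤ 0.36, so 1/(μ-λ) ≤ 0.36
μ - λ ≥ 1/0.36 = 2.7778
μ ≥ 11.1 + 2.7778 = 13.8778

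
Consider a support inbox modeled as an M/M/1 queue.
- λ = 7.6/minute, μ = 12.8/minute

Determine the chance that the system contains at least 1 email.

ρ = λ/μ = 7.6/12.8 = 0.5937
P(N ≥ n) = ρⁿ
P(N ≥ 1) = 0.5937^1
P(N ≥ 1) = 0.5937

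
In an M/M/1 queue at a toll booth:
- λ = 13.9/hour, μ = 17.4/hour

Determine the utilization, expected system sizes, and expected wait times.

Step 1: ρ = λ/μ = 13.9/17.4 = 0.7989
Step 2: L = λ/(μ-λ) = 13.9/3.50 = 3.9714
Step 3: Lq = λ²/(μ(μ-λ)) = 193.21/(17.4×3.50) = 3.1726
Step 4: W = 1/(μ-λ) = 1/3.50 = 0.28571
Step 5: Wq = λ/(μ(μ-λ)) = 13.9/(17.4×3.50) = 0.2282
Step 6: P(0) = 1-ρ = 0.2011
Verify: L = λW = 13.9×0.28571 = 3.9714 ✔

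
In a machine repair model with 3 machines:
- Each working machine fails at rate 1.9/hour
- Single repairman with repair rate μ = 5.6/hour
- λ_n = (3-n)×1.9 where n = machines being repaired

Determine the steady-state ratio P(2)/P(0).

P(2)/P(0) = ∏_{i=0}^{2-1} λ_i/μ_{i+1}
= (3-0)×1.9/5.6 × (3-1)×1.9/5.6
= 0.6907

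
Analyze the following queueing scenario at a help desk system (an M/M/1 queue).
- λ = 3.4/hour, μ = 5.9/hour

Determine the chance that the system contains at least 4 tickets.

ρ = λ/μ = 3.4/5.9 = 0.5763
P(N ≥ n) = ρⁿ
P(N ≥ 4) = 0.5763^4
P(N ≥ 4) = 0.1103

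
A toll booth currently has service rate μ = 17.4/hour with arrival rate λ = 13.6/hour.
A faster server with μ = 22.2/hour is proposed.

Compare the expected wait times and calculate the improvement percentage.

System 1: ρ₁ = 13.6/17.4 = 0.7816, W₁ = 1/(17.4-13.6) = 0.2632
System 2: ρ₂ = 13.6/22.2 = 0.6126, W₂ = 1/(22.2-13.6) = 0.1163
Improvement: (W₁-W₂)/W₁ = (0.2632-0.1163)/0.2632 = 55.81%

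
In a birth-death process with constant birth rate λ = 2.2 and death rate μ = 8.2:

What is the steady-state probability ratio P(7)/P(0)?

For constant rates: P(n)/P(0) = (λ/μ)^n
P(7)/P(0) = (2.2/8.2)^7 = 0.2683^7 = 0.0001001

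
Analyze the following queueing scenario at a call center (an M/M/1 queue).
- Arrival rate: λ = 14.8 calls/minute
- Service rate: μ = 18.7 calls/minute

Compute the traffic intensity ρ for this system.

Server utilization: ρ = λ/μ
ρ = 14.8/18.7 = 0.7914
The server is busy 79.14% of the time.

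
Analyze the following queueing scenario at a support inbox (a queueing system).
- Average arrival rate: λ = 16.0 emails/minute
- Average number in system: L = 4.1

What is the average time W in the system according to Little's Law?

Little's Law: L = λW, so W = L/λ
W = 4.1/16.0 = 0.2562 minutes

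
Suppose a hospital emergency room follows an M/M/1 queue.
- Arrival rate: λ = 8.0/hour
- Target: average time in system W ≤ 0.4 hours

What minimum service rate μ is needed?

For M/M/1: W = 1/(μ-λ)
Need W ≤ 0.4, so 1/(μ-λ) ≤ 0.4
μ - λ ≥ 1/0.4 = 2.5000
μ ≥ 8.0 + 2.5000 = 10.5000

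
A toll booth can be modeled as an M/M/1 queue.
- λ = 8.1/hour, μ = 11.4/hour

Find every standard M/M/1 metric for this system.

Step 1: ρ = λ/μ = 8.1/11.4 = 0.7105
Step 2: L = λ/(μ-λ) = 8.1/3.30 = 2.4545
Step 3: Lq = λ²/(μ(μ-λ)) = 65.61/(11.4×3.30) = 1.7440
Step 4: W = 1/(μ-λ) = 1/3.30 = 0.30303
Step 5: Wq = λ/(μ(μ-λ)) = 8.1/(11.4×3.30) = 0.2153
Step 6: P(0) = 1-ρ = 0.2895
Verify: L = λW = 8.1×0.30303 = 2.4545 ✔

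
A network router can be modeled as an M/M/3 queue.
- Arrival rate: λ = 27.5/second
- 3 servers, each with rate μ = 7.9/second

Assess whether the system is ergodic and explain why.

Stability requires ρ = λ/(cμ) < 1
ρ = 27.5/(3 × 7.9) = 27.5/23.70 = 1.1603
Since 1.1603 ≥ 1, the system is UNSTABLE.
Need c > λ/μ = 27.5/7.9 = 3.48.
Minimum servers needed: c = 4.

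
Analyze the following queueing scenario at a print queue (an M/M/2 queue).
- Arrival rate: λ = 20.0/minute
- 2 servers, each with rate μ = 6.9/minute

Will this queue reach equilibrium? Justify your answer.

Stability requires ρ = λ/(cμ) < 1
ρ = 20.0/(2 × 6.9) = 20.0/13.80 = 1.4493
Since 1.4493 ≥ 1, the system is UNSTABLE.
Need c > λ/μ = 20.0/6.9 = 2.90.
Minimum servers needed: c = 3.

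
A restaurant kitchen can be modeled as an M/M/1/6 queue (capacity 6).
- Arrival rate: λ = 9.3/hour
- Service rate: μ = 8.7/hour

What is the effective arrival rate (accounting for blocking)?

ρ = λ/μ = 9.3/8.7 = 1.06897
P₀ = (1-ρ)/(1-ρ^(K+1)) = (1-1.06897)/(1-1.06897^7) = -0.06897/-0.5950 = 0.1159
P_K = P₀×ρ^K = 0.11592 × 1.06897^6 = 0.11592 × 1.4921 = 0.1730
λ_eff = λ(1-P_K) = 9.3 × (1 - 0.17296) = 9.3 × 0.82704 = 7.6915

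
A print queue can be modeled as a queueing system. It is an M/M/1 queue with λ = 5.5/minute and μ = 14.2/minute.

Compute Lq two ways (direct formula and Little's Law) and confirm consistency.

Method 1 (direct): Lq = λ²/(μ(μ-λ)) = 30.25/(14.2 × 8.70) = 0.2449

Method 2 (Little's Law):
W = 1/(μ-λ) = 1/8.70 = 0.11494
Wq = W - 1/μ = 0.11494 - 0.070423 = 0.04452
Lq = λWq = 5.5 × 0.04452 = 0.2449 ✔ (matches Method 1)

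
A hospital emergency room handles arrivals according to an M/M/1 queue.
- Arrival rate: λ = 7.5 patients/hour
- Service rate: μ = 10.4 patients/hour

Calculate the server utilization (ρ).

Server utilization: ρ = λ/μ
ρ = 7.5/10.4 = 0.7212
The server is busy 72.12% of the time.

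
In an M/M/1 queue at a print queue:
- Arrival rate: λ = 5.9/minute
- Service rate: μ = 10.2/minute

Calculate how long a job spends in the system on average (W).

First, compute utilization: ρ = λ/μ = 5.9/10.2 = 0.5784
For M/M/1: W = 1/(μ-λ)
W = 1/(10.2-5.9) = 1/4.30
W = 0.2326 minutes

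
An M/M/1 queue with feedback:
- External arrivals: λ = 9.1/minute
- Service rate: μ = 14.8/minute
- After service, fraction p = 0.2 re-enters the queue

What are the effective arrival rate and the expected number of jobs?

Effective arrival rate: λ_eff = λ/(1-p) = 9.1/(1-0.2) = 9.1/0.80 = 11.3750
ρ = λ_eff/μ = 11.3750/14.8 = 0.768581
L = ρ/(1-ρ) = 0.768581/(1-0.768581) = 3.3212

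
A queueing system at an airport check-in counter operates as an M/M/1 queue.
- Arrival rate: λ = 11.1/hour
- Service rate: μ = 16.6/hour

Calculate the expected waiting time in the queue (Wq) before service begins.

First, compute utilization: ρ = λ/μ = 11.1/16.6 = 0.6687
For M/M/1: Wq = λ/(μ(μ-λ))
Wq = 11.1/(16.6 × (16.6-11.1))
Wq = 11.1/(16.6 × 5.50)
Wq = 0.1216 hours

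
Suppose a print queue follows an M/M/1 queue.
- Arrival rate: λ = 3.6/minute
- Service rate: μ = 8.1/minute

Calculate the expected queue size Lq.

ρ = λ/μ = 3.6/8.1 = 0.4444
For M/M/1: Lq = λ²/(μ(μ-λ))
Lq = 12.96/(8.1 × 4.50)
Lq = 0.3556 jobs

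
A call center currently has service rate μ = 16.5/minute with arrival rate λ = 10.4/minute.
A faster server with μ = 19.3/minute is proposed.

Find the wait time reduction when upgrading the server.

System 1: ρ₁ = 10.4/16.5 = 0.6303, W₁ = 1/(16.5-10.4) = 0.16393
System 2: ρ₂ = 10.4/19.3 = 0.5389, W₂ = 1/(19.3-10.4) = 0.11236
Improvement: (W₁-W₂)/W₁ = (0.16393-0.11236)/0.16393 = 31.46%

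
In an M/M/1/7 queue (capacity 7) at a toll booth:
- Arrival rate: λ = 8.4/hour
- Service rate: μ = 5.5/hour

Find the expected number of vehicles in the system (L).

ρ = λ/μ = 8.4/5.5 = 1.52727
P₀ = (1-ρ)/(1-ρ^(K+1)) = (1-1.52727)/(1-1.52727^8) = -0.52727/-28.6024 = 0.01843
P_K = P₀×ρ^K = 0.018434 × 1.52727^7 = 0.018434 × 19.3825 = 0.3573
L = ρ[1 - (K+1)ρ^K + Kρ^(K+1)] / [(1-ρ)(1-ρ^(K+1))]
L = 1.52727 × (1 - 8×19.38254 + 7×29.60238) / ((1 - 1.52727) × (1 - 29.60238)) = 5.3831 vehicles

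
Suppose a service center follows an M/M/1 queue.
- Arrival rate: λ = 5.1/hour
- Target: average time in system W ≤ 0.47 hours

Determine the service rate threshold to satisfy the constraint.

For M/M/1: W = 1/(μ-λ)
Need W ≤ 0.47, so 1/(μ-λ) ≤ 0.47
μ - λ ≥ 1/0.47 = 2.1277
μ ≥ 5.1 + 2.1277 = 7.2277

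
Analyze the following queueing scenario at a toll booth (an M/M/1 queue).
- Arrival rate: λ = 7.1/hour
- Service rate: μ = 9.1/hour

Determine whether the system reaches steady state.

Stability requires ρ = λ/(cμ) < 1
ρ = 7.1/(1 × 9.1) = 7.1/9.10 = 0.7802
Since 0.7802 < 1, the system is STABLE.
The server is busy 78.02% of the time.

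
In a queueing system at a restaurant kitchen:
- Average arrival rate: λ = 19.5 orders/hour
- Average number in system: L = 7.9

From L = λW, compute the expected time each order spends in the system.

Little's Law: L = λW, so W = L/λ
W = 7.9/19.5 = 0.4051 hours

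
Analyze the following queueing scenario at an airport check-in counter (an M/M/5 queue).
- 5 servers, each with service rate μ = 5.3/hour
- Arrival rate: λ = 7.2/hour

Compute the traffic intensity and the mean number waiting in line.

Traffic intensity: ρ = λ/(cμ) = 7.2/(5×5.3) = 0.2717
Since ρ = 0.2717 < 1, system is stable.
Offered load a = λ/μ = cρ = 7.2/5.3 = 1.3585
P₀ = [ Σₙ₌₀^4 aⁿ/n! + a^5/(5!(1-ρ)) ]⁻¹
Σ = a^0/0! + a^1/1! + a^2/2! + a^3/3! + a^4/4! = 1.0000 + 1.3585 + 0.92275 + 0.41785 + 0.14191 = 3.8410
a^5/(5!(1-ρ)) = 4.6268/(120 × 0.7283) = 0.05294
P₀ = 1/(3.8410 + 0.05294) = 0.2568
Lq = P₀·a^5·ρ / (5!(1-ρ)²) = 0.2568 × 4.6268 × 0.2717 / (120 × 0.5304) = 0.005072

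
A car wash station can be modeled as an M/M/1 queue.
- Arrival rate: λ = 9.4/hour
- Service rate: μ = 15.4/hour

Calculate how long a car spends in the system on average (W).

First, compute utilization: ρ = λ/μ = 9.4/15.4 = 0.6104
For M/M/1: W = 1/(μ-λ)
W = 1/(15.4-9.4) = 1/6.00
W = 0.1667 hours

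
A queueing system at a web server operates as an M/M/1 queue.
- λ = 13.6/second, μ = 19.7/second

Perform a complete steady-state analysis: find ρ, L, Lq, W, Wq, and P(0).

Step 1: ρ = λ/μ = 13.6/19.7 = 0.6904
Step 2: L = λ/(μ-λ) = 13.6/6.10 = 2.2295
Step 3: Lq = λ²/(μ(μ-λ)) = 184.96/(19.7×6.10) = 1.5392
Step 4: W = 1/(μ-λ) = 1/6.10 = 0.163934
Step 5: Wq = λ/(μ(μ-λ)) = 13.6/(19.7×6.10) = 0.1132
Step 6: P(0) = 1-ρ = 0.3096
Verify: L = λW = 13.6×0.163934 = 2.2295 ✔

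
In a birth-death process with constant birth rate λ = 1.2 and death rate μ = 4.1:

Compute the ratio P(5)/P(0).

For constant rates: P(n)/P(0) = (λ/μ)^n
P(5)/P(0) = (1.2/4.1)^5 = 0.2927^5 = 0.002148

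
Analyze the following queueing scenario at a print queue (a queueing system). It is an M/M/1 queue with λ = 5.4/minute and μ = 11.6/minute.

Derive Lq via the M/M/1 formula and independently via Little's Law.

Method 1 (direct): Lq = λ²/(μ(μ-λ)) = 29.16/(11.6 × 6.20) = 0.4055

Method 2 (Little's Law):
W = 1/(μ-λ) = 1/6.20 = 0.1612903
Wq = W - 1/μ = 0.1612903 - 0.08620690 = 0.0750834
Lq = λWq = 5.4 × 0.0750834 = 0.4055 ✔ (matches Method 1)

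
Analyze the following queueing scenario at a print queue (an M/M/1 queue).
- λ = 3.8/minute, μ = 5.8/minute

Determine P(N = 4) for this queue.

ρ = λ/μ = 3.8/5.8 = 0.6552
P(n) = (1-ρ)ρⁿ
P(4) = (1-0.6552) × 0.6552^4
P(4) = 0.34480 × 0.18429
P(4) = 0.06354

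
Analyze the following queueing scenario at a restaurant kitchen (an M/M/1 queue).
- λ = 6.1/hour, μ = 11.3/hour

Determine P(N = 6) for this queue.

ρ = λ/μ = 6.1/11.3 = 0.5398
P(n) = (1-ρ)ρⁿ
P(6) = (1-0.5398) × 0.5398^6
P(6) = 0.4602 × 0.02474
P(6) = 0.01139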